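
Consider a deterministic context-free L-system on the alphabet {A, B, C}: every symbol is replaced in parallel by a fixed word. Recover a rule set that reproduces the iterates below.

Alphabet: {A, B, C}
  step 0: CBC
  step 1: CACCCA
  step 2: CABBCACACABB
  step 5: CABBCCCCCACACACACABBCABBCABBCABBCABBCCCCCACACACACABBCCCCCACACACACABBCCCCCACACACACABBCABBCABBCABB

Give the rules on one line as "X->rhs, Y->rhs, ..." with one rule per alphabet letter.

A->BB, B->CC, C->CA

  step 1 ⇒ step 2: CACCCA ⇒ CA·BB·CA·CA·CA·BB
    A ↦ BB
    C ↦ CA
  step 0 ⇒ step 1: CBC ⇒ CA·CC·CA
    B ↦ CC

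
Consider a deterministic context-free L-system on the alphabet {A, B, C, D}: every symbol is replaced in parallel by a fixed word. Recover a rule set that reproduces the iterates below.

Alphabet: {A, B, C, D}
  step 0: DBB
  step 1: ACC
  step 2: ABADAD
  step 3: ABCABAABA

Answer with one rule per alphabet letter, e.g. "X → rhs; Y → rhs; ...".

A->AB, B->C, C->AD, D->A

  step 2 ⇒ step 3: ABADAD ⇒ AB·C·AB·A·AB·A
    A ↦ AB
    B ↦ C
    D ↦ A
  step 1 ⇒ step 2: ACC ⇒ AB·AD·AD
    C ↦ AD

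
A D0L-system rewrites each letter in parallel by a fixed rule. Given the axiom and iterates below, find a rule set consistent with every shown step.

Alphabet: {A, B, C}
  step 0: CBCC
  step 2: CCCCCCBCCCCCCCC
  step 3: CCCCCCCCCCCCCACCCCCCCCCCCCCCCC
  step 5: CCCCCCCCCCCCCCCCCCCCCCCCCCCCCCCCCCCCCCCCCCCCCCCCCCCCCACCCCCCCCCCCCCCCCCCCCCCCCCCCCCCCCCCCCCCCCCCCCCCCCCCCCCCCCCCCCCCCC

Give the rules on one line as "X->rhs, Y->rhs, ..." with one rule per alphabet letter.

  step 2 ⇒ step 3: CCCCCCBCCCCCCCC ⇒ CC·CC·CC·CC·CC·CC·CA·CC·CC·CC·CC·CC·CC·CC·CC
    B ↦ CA
    C ↦ CC
    A ↦ B  (constrained at step 3)

A->B, B->CA, C->CC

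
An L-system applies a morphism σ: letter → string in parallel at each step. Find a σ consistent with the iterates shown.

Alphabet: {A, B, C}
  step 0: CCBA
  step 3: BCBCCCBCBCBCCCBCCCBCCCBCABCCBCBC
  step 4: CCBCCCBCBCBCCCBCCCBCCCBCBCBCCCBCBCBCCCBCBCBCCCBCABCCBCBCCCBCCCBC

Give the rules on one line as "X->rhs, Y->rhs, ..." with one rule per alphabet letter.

A->AB, B->CC, C->BC

  step 3 ⇒ step 4: BCBCCCBCBCBCCCBCCCBCCCBCABCCBCBC ⇒ CC·BC·CC·BC·BC·BC·CC·BC·CC·BC·CC·BC·BC·BC·CC·BC·BC·BC·CC·BC·BC·BC·CC·BC·AB·CC·BC·BC·CC·BC·CC·BC
    A ↦ AB
    B ↦ CC
    C ↦ BC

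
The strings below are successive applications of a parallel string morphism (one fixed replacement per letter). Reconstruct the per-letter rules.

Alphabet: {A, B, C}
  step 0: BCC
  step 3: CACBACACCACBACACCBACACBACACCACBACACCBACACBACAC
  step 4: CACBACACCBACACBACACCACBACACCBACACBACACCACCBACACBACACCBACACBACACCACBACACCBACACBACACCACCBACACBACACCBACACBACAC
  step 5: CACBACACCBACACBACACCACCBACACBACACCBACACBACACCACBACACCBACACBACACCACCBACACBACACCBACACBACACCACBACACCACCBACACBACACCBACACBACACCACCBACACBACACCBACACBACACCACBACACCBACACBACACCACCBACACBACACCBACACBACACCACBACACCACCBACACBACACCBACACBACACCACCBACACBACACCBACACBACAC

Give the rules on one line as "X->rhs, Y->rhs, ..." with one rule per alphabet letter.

  step 4 ⇒ step 5: CACBACACCBACACBACACCACBACACCBACACBACACCACCBACACBACACCBACACBACACCACBACACCBACACBACACCACCBACACBACACCBACACBACAC ⇒ CAC·BA·CAC·C·BA·CAC·BA·CAC·CAC·C·BA·CAC·BA·CAC·C·BA·CAC·BA·CAC·CAC·BA·CAC·C·BA·CAC·BA·CAC·CAC·C·BA·CAC·BA·CAC·C·BA·CAC·BA·CAC·CAC·BA·CAC·CAC·C·BA·CAC·BA·CAC·C·BA·CAC·BA·CAC·CAC·C·BA·CAC·BA·CAC·C·BA·CAC·BA·CAC·CAC·BA·CAC·C·BA·CAC·BA·CAC·CAC·C·BA·CAC·BA·CAC·C·BA·CAC·BA·CAC·CAC·BA·CAC·CAC·C·BA·CAC·BA·CAC·C·BA·CAC·BA·CAC·CAC·C·BA·CAC·BA·CAC·C·BA·CAC·BA·CAC
    A ↦ BA
    B ↦ C
    C ↦ CAC

A->BA, B->C, C->CAC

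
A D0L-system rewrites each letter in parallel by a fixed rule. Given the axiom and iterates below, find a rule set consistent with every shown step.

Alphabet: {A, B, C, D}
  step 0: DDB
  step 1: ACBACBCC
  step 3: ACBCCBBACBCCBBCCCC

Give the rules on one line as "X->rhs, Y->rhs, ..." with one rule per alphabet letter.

  step 0 ⇒ step 1: DDB ⇒ ACB·ACB·CC
    B ↦ CC
    D ↦ ACB
    A ↦ D  (constrained at step 1)
    C ↦ B  (constrained at step 1)

A->D, B->CC, C->B, D->ACB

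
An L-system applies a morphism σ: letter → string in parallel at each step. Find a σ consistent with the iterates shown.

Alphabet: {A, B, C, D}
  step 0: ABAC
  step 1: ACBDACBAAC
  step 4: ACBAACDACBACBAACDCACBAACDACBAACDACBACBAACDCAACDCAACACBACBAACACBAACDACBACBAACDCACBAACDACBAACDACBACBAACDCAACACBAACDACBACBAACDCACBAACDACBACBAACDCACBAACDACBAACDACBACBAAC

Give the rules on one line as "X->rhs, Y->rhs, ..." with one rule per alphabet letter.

  step 0 ⇒ step 1: ABAC ⇒ ACB·D·ACB·AAC
    A ↦ ACB
    B ↦ D
    C ↦ AAC
    D ↦ DC  (constrained at step 1)

A->ACB, B->D, C->AAC, D->DC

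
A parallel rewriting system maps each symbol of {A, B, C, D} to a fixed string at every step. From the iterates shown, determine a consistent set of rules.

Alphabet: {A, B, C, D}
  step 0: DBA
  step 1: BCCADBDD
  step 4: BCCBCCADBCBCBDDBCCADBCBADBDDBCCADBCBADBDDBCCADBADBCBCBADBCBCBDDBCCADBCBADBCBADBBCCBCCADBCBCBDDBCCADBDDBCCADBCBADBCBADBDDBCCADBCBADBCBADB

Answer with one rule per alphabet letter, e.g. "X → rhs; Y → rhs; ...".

  step 0 ⇒ step 1: DBA ⇒ BCC·ADB·DD
    A ↦ DD
    B ↦ ADB
    D ↦ BCC
    C ↦ CB  (constrained at step 1)

A->DD, B->ADB, C->CB, D->BCC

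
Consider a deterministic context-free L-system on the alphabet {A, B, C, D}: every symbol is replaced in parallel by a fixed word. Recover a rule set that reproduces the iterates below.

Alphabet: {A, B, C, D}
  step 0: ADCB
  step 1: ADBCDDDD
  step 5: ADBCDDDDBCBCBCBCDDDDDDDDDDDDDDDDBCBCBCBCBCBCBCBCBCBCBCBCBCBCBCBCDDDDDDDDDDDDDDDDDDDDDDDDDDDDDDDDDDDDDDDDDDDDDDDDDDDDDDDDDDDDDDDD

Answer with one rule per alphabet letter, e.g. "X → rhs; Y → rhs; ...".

A->AD, B->DD, C->DD, D->BC

  step 0 ⇒ step 1: ADCB ⇒ AD·BC·DD·DD
    A ↦ AD
    B ↦ DD
    C ↦ DD
    D ↦ BC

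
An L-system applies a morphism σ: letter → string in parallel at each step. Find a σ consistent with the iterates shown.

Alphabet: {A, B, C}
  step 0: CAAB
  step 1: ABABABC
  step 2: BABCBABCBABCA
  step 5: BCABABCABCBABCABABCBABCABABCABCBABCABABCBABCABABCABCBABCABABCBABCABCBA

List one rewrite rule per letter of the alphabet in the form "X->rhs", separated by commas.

A->BA, B->BC, C->A

  step 1 ⇒ step 2: ABABABC ⇒ BA·BC·BA·BC·BA·BC·A
    A ↦ BA
    B ↦ BC
    C ↦ A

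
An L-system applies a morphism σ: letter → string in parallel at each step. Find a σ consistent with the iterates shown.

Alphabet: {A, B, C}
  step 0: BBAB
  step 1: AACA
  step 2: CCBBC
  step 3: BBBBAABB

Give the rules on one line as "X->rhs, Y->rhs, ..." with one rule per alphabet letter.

  step 2 ⇒ step 3: CCBBC ⇒ BB·BB·A·A·BB
    B ↦ A
    C ↦ BB
  step 0 ⇒ step 1: BBAB ⇒ A·A·C·A
    A ↦ C

A->C, B->A, C->BB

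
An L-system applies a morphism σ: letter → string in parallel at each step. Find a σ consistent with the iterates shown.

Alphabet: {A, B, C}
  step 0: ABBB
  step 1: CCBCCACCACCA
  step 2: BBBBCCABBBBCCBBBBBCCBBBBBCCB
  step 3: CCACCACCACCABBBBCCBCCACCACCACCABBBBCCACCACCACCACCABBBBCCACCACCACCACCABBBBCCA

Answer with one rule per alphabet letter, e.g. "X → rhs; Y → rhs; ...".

  step 2 ⇒ step 3: BBBBCCABBBBCCBBBBBCCBBBBBCCB ⇒ CCA·CCA·CCA·CCA·BB·BB·CCB·CCA·CCA·CCA·CCA·BB·BB·CCA·CCA·CCA·CCA·CCA·BB·BB·CCA·CCA·CCA·CCA·CCA·BB·BB·CCA
    A ↦ CCB
    B ↦ CCA
    C ↦ BB

A->CCB, B->CCA, C->BB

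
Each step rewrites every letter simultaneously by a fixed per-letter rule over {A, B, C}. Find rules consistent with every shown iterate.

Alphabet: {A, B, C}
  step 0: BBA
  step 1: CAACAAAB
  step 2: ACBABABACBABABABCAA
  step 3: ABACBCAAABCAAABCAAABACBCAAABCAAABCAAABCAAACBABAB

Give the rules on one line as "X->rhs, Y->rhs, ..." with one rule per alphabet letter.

A->AB, B->CAA, C->ACB

  step 2 ⇒ step 3: ACBABABACBABABABCAA ⇒ AB·ACB·CAA·AB·CAA·AB·CAA·AB·ACB·CAA·AB·CAA·AB·CAA·AB·CAA·ACB·AB·AB
    A ↦ AB
    B ↦ CAA
    C ↦ ACB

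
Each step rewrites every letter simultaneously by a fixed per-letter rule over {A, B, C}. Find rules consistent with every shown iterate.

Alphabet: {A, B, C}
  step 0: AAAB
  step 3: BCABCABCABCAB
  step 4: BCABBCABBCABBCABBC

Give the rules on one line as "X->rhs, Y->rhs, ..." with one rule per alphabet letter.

A->B, B->BC, C->A

  step 3 ⇒ step 4: BCABCABCABCAB ⇒ BC·A·B·BC·A·B·BC·A·B·BC·A·B·BC
    A ↦ B
    B ↦ BC
    C ↦ A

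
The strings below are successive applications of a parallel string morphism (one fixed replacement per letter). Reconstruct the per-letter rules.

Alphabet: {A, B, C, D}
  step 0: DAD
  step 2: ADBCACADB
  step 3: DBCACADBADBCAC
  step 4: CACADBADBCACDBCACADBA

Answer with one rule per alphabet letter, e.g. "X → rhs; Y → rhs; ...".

  step 3 ⇒ step 4: DBCACADBADBCAC ⇒ CA·C·A·DB·A·DB·CA·C·DB·CA·C·A·DB·A
    A ↦ DB
    B ↦ C
    C ↦ A
    D ↦ CA

A->DB, B->C, C->A, D->CA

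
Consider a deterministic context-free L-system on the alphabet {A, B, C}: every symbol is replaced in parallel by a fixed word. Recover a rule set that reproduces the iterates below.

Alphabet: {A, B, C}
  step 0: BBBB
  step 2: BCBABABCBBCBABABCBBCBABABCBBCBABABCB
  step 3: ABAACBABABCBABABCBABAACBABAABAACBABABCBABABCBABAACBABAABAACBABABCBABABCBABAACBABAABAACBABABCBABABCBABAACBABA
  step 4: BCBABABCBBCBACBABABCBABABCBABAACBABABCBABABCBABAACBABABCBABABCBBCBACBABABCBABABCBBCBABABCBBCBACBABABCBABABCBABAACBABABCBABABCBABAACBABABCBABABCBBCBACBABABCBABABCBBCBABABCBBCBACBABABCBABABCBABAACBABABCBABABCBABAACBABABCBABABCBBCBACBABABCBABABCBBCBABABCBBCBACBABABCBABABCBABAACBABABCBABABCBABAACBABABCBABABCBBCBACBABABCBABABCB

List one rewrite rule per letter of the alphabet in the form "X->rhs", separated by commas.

A->BCB, B->ABA, C->ACB

  step 3 ⇒ step 4: ABAACBABABCBABABCBABAACBABAABAACBABABCBABABCBABAACBABAABAACBABABCBABABCBABAACBABAABAACBABABCBABABCBABAACBABA ⇒ BCB·ABA·BCB·BCB·ACB·ABA·BCB·ABA·BCB·ABA·ACB·ABA·BCB·ABA·BCB·ABA·ACB·ABA·BCB·ABA·BCB·BCB·ACB·ABA·BCB·ABA·BCB·BCB·ABA·BCB·BCB·ACB·ABA·BCB·ABA·BCB·ABA·ACB·ABA·BCB·ABA·BCB·ABA·ACB·ABA·BCB·ABA·BCB·BCB·ACB·ABA·BCB·ABA·BCB·BCB·ABA·BCB·BCB·ACB·ABA·BCB·ABA·BCB·ABA·ACB·ABA·BCB·ABA·BCB·ABA·ACB·ABA·BCB·ABA·BCB·BCB·ACB·ABA·BCB·ABA·BCB·BCB·ABA·BCB·BCB·ACB·ABA·BCB·ABA·BCB·ABA·ACB·ABA·BCB·ABA·BCB·ABA·ACB·ABA·BCB·ABA·BCB·BCB·ACB·ABA·BCB·ABA·BCB
    A ↦ BCB
    B ↦ ABA
    C ↦ ACB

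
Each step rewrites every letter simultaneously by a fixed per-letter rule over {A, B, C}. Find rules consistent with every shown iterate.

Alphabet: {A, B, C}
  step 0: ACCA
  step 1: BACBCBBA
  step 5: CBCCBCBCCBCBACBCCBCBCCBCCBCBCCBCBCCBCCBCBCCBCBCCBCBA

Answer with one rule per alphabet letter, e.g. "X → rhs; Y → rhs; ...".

A->BA, B->C, C->CB

  step 0 ⇒ step 1: ACCA ⇒ BA·CB·CB·BA
    A ↦ BA
    C ↦ CB
    B ↦ C  (constrained at step 1)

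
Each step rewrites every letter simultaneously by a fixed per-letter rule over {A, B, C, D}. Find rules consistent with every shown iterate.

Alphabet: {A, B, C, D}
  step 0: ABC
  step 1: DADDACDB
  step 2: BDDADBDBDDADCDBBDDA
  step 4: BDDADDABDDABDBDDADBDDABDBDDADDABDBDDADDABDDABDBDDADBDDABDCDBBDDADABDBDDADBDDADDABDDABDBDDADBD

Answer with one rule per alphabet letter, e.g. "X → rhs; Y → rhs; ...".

A->DAD, B->DA, C->CDB, D->BD

  step 1 ⇒ step 2: DADDACDB ⇒ BD·DAD·BD·BD·DAD·CDB·BD·DA
    A ↦ DAD
    B ↦ DA
    C ↦ CDB
    D ↦ BD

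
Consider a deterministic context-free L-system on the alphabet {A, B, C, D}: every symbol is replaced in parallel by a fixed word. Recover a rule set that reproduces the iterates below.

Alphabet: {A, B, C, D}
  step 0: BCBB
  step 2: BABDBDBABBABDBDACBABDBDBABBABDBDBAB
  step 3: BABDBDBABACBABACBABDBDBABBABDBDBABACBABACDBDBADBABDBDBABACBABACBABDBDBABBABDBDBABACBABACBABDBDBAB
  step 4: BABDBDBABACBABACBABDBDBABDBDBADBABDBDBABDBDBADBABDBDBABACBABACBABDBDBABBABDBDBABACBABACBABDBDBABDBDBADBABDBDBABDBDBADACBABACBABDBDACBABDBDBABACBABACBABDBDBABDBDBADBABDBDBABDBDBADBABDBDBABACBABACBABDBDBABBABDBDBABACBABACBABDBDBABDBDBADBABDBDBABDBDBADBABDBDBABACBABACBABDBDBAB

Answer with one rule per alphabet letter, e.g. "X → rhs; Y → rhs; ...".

A->DBD, B->BAB, C->BAD, D->AC

  step 3 ⇒ step 4: BABDBDBABACBABACBABDBDBABBABDBDBABACBABACDBDBADBABDBDBABACBABACBABDBDBABBABDBDBABACBABACBABDBDBAB ⇒ BAB·DBD·BAB·AC·BAB·AC·BAB·DBD·BAB·DBD·BAD·BAB·DBD·BAB·DBD·BAD·BAB·DBD·BAB·AC·BAB·AC·BAB·DBD·BAB·BAB·DBD·BAB·AC·BAB·AC·BAB·DBD·BAB·DBD·BAD·BAB·DBD·BAB·DBD·BAD·AC·BAB·AC·BAB·DBD·AC·BAB·DBD·BAB·AC·BAB·AC·BAB·DBD·BAB·DBD·BAD·BAB·DBD·BAB·DBD·BAD·BAB·DBD·BAB·AC·BAB·AC·BAB·DBD·BAB·BAB·DBD·BAB·AC·BAB·AC·BAB·DBD·BAB·DBD·BAD·BAB·DBD·BAB·DBD·BAD·BAB·DBD·BAB·AC·BAB·AC·BAB·DBD·BAB
    A ↦ DBD
    B ↦ BAB
    C ↦ BAD
    D ↦ AC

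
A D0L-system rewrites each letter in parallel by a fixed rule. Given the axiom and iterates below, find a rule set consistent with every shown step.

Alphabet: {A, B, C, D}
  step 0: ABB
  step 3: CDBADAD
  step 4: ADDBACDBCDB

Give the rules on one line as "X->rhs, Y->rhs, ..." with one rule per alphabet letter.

  step 3 ⇒ step 4: CDBADAD ⇒ AD·DB·A·C·DB·C·DB
    A ↦ C
    B ↦ A
    C ↦ AD
    D ↦ DB

A->C, B->A, C->AD, D->DB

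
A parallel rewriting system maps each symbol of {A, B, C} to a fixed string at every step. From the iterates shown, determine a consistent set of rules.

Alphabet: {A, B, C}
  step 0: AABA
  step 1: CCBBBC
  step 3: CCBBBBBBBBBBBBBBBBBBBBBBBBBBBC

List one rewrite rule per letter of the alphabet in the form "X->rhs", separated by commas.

A->C, B->BBB, C->A

  step 0 ⇒ step 1: AABA ⇒ C·C·BBB·C
    A ↦ C
    B ↦ BBB
    C ↦ A  (constrained at step 1)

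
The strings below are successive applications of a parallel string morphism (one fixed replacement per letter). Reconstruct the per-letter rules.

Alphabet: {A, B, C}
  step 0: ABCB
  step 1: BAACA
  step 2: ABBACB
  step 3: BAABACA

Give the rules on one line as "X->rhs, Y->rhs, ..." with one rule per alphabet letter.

  step 2 ⇒ step 3: ABBACB ⇒ B·A·A·B·AC·A
    A ↦ B
    B ↦ A
    C ↦ AC

A->B, B->A, C->AC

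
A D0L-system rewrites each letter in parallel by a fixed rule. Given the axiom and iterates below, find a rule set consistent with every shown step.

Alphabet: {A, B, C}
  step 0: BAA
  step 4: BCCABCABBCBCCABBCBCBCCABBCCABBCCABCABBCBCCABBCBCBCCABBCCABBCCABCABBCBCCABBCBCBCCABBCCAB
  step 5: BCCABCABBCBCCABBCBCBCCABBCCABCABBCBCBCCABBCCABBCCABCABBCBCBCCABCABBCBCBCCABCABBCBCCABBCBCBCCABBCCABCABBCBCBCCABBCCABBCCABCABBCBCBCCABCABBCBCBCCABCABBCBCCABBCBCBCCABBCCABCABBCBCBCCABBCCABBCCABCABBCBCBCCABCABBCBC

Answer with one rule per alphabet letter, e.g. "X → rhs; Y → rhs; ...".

  step 4 ⇒ step 5: BCCABCABBCBCCABBCBCBCCABBCCABBCCABCABBCBCCABBCBCBCCABBCCABBCCABCABBCBCCABBCBCBCCABBCCAB ⇒ BC·CAB·CAB·BC·BC·CAB·BC·BC·BC·CAB·BC·CAB·CAB·BC·BC·BC·CAB·BC·CAB·BC·CAB·CAB·BC·BC·BC·CAB·CAB·BC·BC·BC·CAB·CAB·BC·BC·CAB·BC·BC·BC·CAB·BC·CAB·CAB·BC·BC·BC·CAB·BC·CAB·BC·CAB·CAB·BC·BC·BC·CAB·CAB·BC·BC·BC·CAB·CAB·BC·BC·CAB·BC·BC·BC·CAB·BC·CAB·CAB·BC·BC·BC·CAB·BC·CAB·BC·CAB·CAB·BC·BC·BC·CAB·CAB·BC·BC
    A ↦ BC
    B ↦ BC
    C ↦ CAB

A->BC, B->BC, C->CAB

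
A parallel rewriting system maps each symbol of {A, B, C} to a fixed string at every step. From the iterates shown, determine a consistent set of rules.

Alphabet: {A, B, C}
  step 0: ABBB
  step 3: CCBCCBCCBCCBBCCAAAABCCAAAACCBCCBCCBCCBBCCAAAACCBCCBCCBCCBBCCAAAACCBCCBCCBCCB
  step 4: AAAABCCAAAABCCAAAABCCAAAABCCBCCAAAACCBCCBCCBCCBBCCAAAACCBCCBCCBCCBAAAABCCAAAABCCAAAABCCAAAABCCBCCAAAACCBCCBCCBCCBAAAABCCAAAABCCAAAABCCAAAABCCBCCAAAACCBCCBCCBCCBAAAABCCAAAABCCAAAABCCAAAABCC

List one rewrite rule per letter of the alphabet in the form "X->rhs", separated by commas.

A->CCB, B->BCC, C->AA

  step 3 ⇒ step 4: CCBCCBCCBCCBBCCAAAABCCAAAACCBCCBCCBCCBBCCAAAACCBCCBCCBCCBBCCAAAACCBCCBCCBCCB ⇒ AA·AA·BCC·AA·AA·BCC·AA·AA·BCC·AA·AA·BCC·BCC·AA·AA·CCB·CCB·CCB·CCB·BCC·AA·AA·CCB·CCB·CCB·CCB·AA·AA·BCC·AA·AA·BCC·AA·AA·BCC·AA·AA·BCC·BCC·AA·AA·CCB·CCB·CCB·CCB·AA·AA·BCC·AA·AA·BCC·AA·AA·BCC·AA·AA·BCC·BCC·AA·AA·CCB·CCB·CCB·CCB·AA·AA·BCC·AA·AA·BCC·AA·AA·BCC·AA·AA·BCC
    A ↦ CCB
    B ↦ BCC
    C ↦ AA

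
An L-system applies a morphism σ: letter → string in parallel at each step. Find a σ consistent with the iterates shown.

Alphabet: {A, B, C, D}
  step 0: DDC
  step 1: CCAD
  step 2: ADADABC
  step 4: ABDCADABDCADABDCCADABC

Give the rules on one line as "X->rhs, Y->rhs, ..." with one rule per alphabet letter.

  step 1 ⇒ step 2: CCAD ⇒ AD·AD·AB·C
    A ↦ AB
    C ↦ AD
    D ↦ C
    B ↦ DC  (constrained at step 2)

A->AB, B->DC, C->AD, D->C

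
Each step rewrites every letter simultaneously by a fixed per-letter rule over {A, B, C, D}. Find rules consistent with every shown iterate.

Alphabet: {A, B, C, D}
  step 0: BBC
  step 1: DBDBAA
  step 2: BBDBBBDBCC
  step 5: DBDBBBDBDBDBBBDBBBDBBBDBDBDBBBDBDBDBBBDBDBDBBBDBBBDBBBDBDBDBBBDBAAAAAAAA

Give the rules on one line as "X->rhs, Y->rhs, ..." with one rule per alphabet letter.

A->C, B->DB, C->AA, D->BB

  step 1 ⇒ step 2: DBDBAA ⇒ BB·DB·BB·DB·C·C
    A ↦ C
    B ↦ DB
    D ↦ BB
  step 0 ⇒ step 1: BBC ⇒ DB·DB·AA
    C ↦ AA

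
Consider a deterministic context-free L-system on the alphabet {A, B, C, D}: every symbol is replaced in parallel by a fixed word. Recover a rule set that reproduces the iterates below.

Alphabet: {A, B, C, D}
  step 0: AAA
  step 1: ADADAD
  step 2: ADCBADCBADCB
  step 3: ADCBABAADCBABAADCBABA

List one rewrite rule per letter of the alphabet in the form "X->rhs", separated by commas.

  step 2 ⇒ step 3: ADCBADCBADCB ⇒ AD·CB·AB·A·AD·CB·AB·A·AD·CB·AB·A
    A ↦ AD
    B ↦ A
    C ↦ AB
    D ↦ CB

A->AD, B->A, C->AB, D->CB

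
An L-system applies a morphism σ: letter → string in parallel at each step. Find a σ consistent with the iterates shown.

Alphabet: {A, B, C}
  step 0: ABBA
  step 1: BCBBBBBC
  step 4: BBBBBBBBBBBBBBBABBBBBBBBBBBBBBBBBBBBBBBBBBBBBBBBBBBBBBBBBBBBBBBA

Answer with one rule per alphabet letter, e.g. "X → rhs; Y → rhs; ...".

  step 0 ⇒ step 1: ABBA ⇒ BC·BB·BB·BC
    A ↦ BC
    B ↦ BB
    C ↦ BA  (constrained at step 1)

A->BC, B->BB, C->BA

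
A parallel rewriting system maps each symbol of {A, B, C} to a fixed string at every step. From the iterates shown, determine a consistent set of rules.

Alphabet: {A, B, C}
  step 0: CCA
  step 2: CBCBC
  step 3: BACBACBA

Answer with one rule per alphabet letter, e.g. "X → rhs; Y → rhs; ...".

A->B, B->C, C->BA

  step 2 ⇒ step 3: CBCBC ⇒ BA·C·BA·C·BA
    B ↦ C
    C ↦ BA
    A ↦ B  (constrained at step 0)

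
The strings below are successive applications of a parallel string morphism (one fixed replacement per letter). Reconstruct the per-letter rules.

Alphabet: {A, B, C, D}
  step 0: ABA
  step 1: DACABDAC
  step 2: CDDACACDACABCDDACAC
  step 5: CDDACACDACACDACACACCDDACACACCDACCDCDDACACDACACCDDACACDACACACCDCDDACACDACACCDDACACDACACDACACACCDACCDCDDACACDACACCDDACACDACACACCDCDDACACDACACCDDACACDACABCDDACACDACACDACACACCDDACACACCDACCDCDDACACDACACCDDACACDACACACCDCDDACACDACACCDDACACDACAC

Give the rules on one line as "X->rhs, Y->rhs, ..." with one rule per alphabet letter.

  step 1 ⇒ step 2: DACABDAC ⇒ CD·DAC·AC·DAC·AB·CD·DAC·AC
    A ↦ DAC
    B ↦ AB
    C ↦ AC
    D ↦ CD

A->DAC, B->AB, C->AC, D->CD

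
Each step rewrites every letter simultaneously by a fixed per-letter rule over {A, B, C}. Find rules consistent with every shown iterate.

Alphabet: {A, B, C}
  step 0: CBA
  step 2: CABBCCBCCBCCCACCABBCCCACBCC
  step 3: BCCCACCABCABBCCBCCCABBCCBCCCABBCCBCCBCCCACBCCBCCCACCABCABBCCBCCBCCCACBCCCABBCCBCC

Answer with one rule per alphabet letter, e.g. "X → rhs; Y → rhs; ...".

A->CAC, B->CAB, C->BCC

  step 2 ⇒ step 3: CABBCCBCCBCCCACCABBCCCACBCC ⇒ BCC·CAC·CAB·CAB·BCC·BCC·CAB·BCC·BCC·CAB·BCC·BCC·BCC·CAC·BCC·BCC·CAC·CAB·CAB·BCC·BCC·BCC·CAC·BCC·CAB·BCC·BCC
    A ↦ CAC
    B ↦ CAB
    C ↦ BCC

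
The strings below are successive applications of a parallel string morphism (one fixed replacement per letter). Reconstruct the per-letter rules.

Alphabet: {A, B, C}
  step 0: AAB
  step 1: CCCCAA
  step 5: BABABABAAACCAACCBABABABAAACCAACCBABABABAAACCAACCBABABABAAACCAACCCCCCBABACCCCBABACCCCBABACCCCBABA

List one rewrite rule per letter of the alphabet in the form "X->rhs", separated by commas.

A->CC, B->AA, C->BA

  step 0 ⇒ step 1: AAB ⇒ CC·CC·AA
    A ↦ CC
    B ↦ AA
    C ↦ BA  (constrained at step 1)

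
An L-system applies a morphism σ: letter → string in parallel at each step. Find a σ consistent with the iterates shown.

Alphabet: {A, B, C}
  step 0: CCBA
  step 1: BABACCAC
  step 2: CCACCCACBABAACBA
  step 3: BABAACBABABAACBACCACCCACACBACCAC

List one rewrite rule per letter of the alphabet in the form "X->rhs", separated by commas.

  step 2 ⇒ step 3: CCACCCACBABAACBA ⇒ BA·BA·AC·BA·BA·BA·AC·BA·CC·AC·CC·AC·AC·BA·CC·AC
    A ↦ AC
    B ↦ CC
    C ↦ BA

A->AC, B->CC, C->BA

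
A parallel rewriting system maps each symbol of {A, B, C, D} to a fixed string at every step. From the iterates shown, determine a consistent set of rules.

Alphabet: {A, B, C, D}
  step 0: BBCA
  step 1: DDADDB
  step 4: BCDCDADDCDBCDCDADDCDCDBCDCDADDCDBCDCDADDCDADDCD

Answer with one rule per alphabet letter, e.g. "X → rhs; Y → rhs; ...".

  step 0 ⇒ step 1: BBCA ⇒ D·D·ADD·B
    A ↦ B
    B ↦ D
    C ↦ ADD
    D ↦ CD  (constrained at step 1)

A->B, B->D, C->ADD, D->CD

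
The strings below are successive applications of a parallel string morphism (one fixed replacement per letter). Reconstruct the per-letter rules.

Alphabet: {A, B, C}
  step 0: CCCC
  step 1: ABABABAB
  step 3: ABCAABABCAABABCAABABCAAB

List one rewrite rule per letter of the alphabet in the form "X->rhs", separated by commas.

A->CA, B->C, C->AB

  step 0 ⇒ step 1: CCCC ⇒ AB·AB·AB·AB
    C ↦ AB
    A ↦ CA  (constrained at step 1)
    B ↦ C  (constrained at step 1)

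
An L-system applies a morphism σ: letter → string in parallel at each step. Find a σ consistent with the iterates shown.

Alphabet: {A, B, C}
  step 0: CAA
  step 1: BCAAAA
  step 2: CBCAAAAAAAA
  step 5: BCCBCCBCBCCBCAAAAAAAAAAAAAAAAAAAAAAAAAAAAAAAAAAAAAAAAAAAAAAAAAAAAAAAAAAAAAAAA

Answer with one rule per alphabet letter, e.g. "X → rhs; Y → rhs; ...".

A->AA, B->C, C->BC

  step 1 ⇒ step 2: BCAAAA ⇒ C·BC·AA·AA·AA·AA
    A ↦ AA
    B ↦ C
    C ↦ BC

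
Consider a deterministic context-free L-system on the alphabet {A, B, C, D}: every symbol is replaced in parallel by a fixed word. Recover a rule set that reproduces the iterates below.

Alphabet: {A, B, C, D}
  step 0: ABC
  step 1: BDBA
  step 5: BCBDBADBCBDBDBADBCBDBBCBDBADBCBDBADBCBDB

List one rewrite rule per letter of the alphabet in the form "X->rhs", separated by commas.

A->B, B->DB, C->A, D->CB

  step 0 ⇒ step 1: ABC ⇒ B·DB·A
    A ↦ B
    B ↦ DB
    C ↦ A
    D ↦ CB  (constrained at step 1)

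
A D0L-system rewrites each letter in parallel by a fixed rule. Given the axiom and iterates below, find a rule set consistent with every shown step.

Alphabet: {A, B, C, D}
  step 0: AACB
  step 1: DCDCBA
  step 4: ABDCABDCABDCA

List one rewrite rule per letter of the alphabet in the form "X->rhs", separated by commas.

  step 0 ⇒ step 1: AACB ⇒ DC·DC·B·A
    A ↦ DC
    B ↦ A
    C ↦ B
    D ↦ A  (constrained at step 1)

A->DC, B->A, C->B, D->A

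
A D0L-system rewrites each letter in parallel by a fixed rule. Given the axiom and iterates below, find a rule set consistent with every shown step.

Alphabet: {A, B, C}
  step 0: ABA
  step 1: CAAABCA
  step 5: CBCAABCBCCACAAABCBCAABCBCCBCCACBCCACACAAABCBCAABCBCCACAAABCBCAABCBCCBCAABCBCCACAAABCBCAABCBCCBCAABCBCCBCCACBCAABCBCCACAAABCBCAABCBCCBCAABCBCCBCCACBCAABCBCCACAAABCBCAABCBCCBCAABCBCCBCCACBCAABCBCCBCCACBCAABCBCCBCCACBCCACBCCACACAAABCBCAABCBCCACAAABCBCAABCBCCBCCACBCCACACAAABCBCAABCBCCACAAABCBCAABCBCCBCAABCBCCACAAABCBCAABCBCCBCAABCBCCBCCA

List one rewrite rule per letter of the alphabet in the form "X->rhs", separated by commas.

A->CA, B->AAB, C->CBC

  step 0 ⇒ step 1: ABA ⇒ CA·AAB·CA
    A ↦ CA
    B ↦ AAB
    C ↦ CBC  (constrained at step 1)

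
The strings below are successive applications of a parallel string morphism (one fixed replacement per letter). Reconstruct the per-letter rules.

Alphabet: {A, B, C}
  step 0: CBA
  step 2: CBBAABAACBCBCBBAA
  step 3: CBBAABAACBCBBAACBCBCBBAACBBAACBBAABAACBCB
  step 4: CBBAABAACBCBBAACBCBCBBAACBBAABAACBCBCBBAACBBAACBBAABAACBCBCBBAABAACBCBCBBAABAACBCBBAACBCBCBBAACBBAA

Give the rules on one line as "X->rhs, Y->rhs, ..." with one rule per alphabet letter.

A->CB, B->BAA, C->CB

  step 3 ⇒ step 4: CBBAABAACBCBBAACBCBCBBAACBBAACBBAABAACBCB ⇒ CB·BAA·BAA·CB·CB·BAA·CB·CB·CB·BAA·CB·BAA·BAA·CB·CB·CB·BAA·CB·BAA·CB·BAA·BAA·CB·CB·CB·BAA·BAA·CB·CB·CB·BAA·BAA·CB·CB·BAA·CB·CB·CB·BAA·CB·BAA
    A ↦ CB
    B ↦ BAA
    C ↦ CB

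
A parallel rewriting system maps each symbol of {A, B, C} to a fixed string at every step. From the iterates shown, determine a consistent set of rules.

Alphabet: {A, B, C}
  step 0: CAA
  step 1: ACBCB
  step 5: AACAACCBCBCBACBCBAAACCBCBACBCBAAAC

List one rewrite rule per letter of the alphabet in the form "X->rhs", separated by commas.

  step 0 ⇒ step 1: CAA ⇒ A·CB·CB
    A ↦ CB
    C ↦ A
    B ↦ AC  (constrained at step 1)

A->CB, B->AC, C->A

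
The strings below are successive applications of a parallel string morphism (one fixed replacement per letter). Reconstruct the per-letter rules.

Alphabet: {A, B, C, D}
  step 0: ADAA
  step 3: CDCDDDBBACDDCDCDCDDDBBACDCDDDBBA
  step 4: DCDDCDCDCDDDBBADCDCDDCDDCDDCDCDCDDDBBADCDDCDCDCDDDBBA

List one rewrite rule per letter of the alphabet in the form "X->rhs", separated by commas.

  step 3 ⇒ step 4: CDCDDDBBACDDCDCDCDDDBBACDCDDDBBA ⇒ D·CD·D·CD·CD·CD·D·D·BBA·D·CD·CD·D·CD·D·CD·D·CD·CD·CD·D·D·BBA·D·CD·D·CD·CD·CD·D·D·BBA
    A ↦ BBA
    B ↦ D
    C ↦ D
    D ↦ CD

A->BBA, B->D, C->D, D->CD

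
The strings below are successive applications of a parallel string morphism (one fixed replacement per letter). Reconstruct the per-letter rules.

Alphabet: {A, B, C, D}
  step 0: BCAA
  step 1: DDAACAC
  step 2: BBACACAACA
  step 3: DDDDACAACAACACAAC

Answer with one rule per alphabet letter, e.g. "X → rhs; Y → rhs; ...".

  step 2 ⇒ step 3: BBACACAACA ⇒ DD·DD·AC·A·AC·A·AC·AC·A·AC
    A ↦ AC
    B ↦ DD
    C ↦ A
  step 1 ⇒ step 2: DDAACAC ⇒ B·B·AC·AC·A·AC·A
    D ↦ B

A->AC, B->DD, C->A, D->B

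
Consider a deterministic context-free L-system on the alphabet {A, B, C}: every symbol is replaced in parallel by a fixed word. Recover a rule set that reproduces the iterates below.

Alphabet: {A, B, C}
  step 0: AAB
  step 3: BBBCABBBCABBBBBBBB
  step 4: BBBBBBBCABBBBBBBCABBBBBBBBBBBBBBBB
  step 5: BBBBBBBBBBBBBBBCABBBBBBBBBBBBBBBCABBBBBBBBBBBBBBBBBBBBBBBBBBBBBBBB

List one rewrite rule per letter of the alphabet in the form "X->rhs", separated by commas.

  step 4 ⇒ step 5: BBBBBBBCABBBBBBBCABBBBBBBBBBBBBBBB ⇒ BB·BB·BB·BB·BB·BB·BB·B·CA·BB·BB·BB·BB·BB·BB·BB·B·CA·BB·BB·BB·BB·BB·BB·BB·BB·BB·BB·BB·BB·BB·BB·BB·BB
    A ↦ CA
    B ↦ BB
    C ↦ B

A->CA, B->BB, C->B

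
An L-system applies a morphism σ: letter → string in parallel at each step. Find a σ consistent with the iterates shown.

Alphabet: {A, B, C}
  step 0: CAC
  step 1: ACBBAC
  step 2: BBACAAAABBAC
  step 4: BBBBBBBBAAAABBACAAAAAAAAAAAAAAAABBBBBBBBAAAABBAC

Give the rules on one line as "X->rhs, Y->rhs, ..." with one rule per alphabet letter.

  step 1 ⇒ step 2: ACBBAC ⇒ BB·AC·AA·AA·BB·AC
    A ↦ BB
    B ↦ AA
    C ↦ AC

A->BB, B->AA, C->AC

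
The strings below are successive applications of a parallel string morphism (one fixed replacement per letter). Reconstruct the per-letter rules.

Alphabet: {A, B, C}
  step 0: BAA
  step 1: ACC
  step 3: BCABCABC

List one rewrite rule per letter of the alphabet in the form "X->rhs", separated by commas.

  step 0 ⇒ step 1: BAA ⇒ A·C·C
    A ↦ C
    B ↦ A
    C ↦ BC  (constrained at step 1)

A->C, B->A, C->BC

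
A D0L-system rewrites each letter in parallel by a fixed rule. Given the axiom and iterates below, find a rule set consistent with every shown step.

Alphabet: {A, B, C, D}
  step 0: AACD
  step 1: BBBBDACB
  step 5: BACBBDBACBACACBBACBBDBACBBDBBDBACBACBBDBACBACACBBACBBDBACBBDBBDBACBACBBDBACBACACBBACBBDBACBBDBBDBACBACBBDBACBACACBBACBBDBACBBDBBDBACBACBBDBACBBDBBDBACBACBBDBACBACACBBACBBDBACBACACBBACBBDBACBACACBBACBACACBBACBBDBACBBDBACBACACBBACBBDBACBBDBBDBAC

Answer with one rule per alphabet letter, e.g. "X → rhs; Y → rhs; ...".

A->BB, B->BAC, C->D, D->ACB

  step 0 ⇒ step 1: AACD ⇒ BB·BB·D·ACB
    A ↦ BB
    C ↦ D
    D ↦ ACB
    B ↦ BAC  (constrained at step 1)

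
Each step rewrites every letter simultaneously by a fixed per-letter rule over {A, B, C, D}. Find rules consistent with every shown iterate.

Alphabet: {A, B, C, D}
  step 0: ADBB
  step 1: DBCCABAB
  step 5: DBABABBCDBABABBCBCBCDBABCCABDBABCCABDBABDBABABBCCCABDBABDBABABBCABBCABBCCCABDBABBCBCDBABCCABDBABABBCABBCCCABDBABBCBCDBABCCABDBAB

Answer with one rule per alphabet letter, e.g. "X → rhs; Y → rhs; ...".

A->DB, B->AB, C->BC, D->CC

  step 0 ⇒ step 1: ADBB ⇒ DB·CC·AB·AB
    A ↦ DB
    B ↦ AB
    D ↦ CC
    C ↦ BC  (constrained at step 1)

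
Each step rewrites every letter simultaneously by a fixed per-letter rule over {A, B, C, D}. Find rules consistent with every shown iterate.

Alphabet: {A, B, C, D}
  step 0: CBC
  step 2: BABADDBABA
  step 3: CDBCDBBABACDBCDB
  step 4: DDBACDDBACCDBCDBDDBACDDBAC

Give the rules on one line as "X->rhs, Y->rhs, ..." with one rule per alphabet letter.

A->DB, B->C, C->DD, D->BA

  step 3 ⇒ step 4: CDBCDBBABACDBCDB ⇒ DD·BA·C·DD·BA·C·C·DB·C·DB·DD·BA·C·DD·BA·C
    A ↦ DB
    B ↦ C
    C ↦ DD
    D ↦ BA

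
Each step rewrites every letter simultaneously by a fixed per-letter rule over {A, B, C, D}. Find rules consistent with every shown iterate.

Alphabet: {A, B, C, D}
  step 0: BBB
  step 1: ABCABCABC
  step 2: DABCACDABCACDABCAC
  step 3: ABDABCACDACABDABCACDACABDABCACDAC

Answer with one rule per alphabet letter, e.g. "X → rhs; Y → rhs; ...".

A->D, B->ABC, C->AC, D->AB

  step 2 ⇒ step 3: DABCACDABCACDABCAC ⇒ AB·D·ABC·AC·D·AC·AB·D·ABC·AC·D·AC·AB·D·ABC·AC·D·AC
    A ↦ D
    B ↦ ABC
    C ↦ AC
    D ↦ AB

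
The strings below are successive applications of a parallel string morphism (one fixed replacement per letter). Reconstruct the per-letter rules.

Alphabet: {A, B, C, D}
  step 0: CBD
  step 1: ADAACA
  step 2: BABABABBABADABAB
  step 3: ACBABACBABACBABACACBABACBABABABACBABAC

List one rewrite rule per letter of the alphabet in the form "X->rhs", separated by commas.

A->BAB, B->AC, C->ADA, D->A

  step 2 ⇒ step 3: BABABABBABADABAB ⇒ AC·BAB·AC·BAB·AC·BAB·AC·AC·BAB·AC·BAB·A·BAB·AC·BAB·AC
    A ↦ BAB
    B ↦ AC
    D ↦ A
  step 0 ⇒ step 1: CBD ⇒ ADA·AC·A
    C ↦ ADA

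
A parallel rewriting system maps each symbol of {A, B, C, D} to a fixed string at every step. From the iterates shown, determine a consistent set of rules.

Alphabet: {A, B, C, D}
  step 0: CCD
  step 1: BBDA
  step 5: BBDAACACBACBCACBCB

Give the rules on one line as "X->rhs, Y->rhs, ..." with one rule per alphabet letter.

  step 0 ⇒ step 1: CCD ⇒ B·B·DA
    C ↦ B
    D ↦ DA
    A ↦ AC  (constrained at step 1)
    B ↦ C  (constrained at step 1)

A->AC, B->C, C->B, D->DA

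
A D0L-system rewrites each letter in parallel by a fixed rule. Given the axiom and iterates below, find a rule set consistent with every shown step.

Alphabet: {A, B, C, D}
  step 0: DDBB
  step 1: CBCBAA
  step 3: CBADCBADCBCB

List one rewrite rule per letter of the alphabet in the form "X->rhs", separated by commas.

  step 0 ⇒ step 1: DDBB ⇒ CB·CB·A·A
    B ↦ A
    D ↦ CB
    A ↦ D  (constrained at step 1)
    C ↦ CB  (constrained at step 1)

A->D, B->A, C->CB, D->CB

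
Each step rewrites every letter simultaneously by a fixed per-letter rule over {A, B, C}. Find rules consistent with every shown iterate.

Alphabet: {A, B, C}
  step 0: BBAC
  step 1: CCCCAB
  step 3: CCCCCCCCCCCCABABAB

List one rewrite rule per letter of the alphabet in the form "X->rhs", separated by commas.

  step 0 ⇒ step 1: BBAC ⇒ C·C·CC·AB
    A ↦ CC
    B ↦ C
    C ↦ AB

A->CC, B->C, C->AB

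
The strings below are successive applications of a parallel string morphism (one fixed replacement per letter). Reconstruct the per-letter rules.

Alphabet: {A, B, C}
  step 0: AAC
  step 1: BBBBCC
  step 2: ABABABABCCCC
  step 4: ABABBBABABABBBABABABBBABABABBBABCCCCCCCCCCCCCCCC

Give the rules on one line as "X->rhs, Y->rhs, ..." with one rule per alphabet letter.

  step 1 ⇒ step 2: BBBBCC ⇒ AB·AB·AB·AB·CC·CC
    B ↦ AB
    C ↦ CC
  step 0 ⇒ step 1: AAC ⇒ BB·BB·CC
    A ↦ BB

A->BB, B->AB, C->CC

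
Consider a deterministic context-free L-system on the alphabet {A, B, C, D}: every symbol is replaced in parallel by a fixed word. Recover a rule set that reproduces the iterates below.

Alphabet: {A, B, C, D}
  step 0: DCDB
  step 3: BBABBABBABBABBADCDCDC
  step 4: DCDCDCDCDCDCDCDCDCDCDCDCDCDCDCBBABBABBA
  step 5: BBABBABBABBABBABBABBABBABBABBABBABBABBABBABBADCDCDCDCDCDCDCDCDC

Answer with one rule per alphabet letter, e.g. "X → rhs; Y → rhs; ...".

  step 4 ⇒ step 5: DCDCDCDCDCDCDCDCDCDCDCDCDCDCDCBBABBABBA ⇒ BB·A·BB·A·BB·A·BB·A·BB·A·BB·A·BB·A·BB·A·BB·A·BB·A·BB·A·BB·A·BB·A·BB·A·BB·A·DC·DC·DC·DC·DC·DC·DC·DC·DC
    A ↦ DC
    B ↦ DC
    C ↦ A
    D ↦ BB

A->DC, B->DC, C->A, D->BB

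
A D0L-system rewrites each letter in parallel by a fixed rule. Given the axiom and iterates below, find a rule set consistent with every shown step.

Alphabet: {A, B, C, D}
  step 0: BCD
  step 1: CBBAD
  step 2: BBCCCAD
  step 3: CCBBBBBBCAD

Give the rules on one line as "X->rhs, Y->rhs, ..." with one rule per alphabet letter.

  step 2 ⇒ step 3: BBCCCAD ⇒ C·C·BB·BB·BB·C·AD
    A ↦ C
    B ↦ C
    C ↦ BB
    D ↦ AD

A->C, B->C, C->BB, D->AD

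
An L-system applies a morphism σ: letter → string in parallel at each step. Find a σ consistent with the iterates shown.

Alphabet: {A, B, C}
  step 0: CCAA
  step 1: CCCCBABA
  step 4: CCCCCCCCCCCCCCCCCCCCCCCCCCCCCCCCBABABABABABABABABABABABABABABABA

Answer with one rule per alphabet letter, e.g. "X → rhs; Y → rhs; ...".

  step 0 ⇒ step 1: CCAA ⇒ CC·CC·BA·BA
    A ↦ BA
    C ↦ CC
    B ↦ BA  (constrained at step 1)

A->BA, B->BA, C->CC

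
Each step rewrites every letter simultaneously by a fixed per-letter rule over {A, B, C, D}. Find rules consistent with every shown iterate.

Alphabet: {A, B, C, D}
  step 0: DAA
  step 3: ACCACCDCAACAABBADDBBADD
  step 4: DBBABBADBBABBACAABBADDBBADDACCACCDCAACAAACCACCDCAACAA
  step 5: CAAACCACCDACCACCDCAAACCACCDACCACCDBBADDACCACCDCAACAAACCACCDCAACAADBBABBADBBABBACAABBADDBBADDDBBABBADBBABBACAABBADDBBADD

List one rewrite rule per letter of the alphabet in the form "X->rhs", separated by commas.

  step 4 ⇒ step 5: DBBABBADBBABBACAABBADDBBADDACCACCDCAACAAACCACCDCAACAA ⇒ CAA·ACC·ACC·D·ACC·ACC·D·CAA·ACC·ACC·D·ACC·ACC·D·BBA·D·D·ACC·ACC·D·CAA·CAA·ACC·ACC·D·CAA·CAA·D·BBA·BBA·D·BBA·BBA·CAA·BBA·D·D·BBA·D·D·D·BBA·BBA·D·BBA·BBA·CAA·BBA·D·D·BBA·D·D
    A ↦ D
    B ↦ ACC
    C ↦ BBA
    D ↦ CAA

A->D, B->ACC, C->BBA, D->CAA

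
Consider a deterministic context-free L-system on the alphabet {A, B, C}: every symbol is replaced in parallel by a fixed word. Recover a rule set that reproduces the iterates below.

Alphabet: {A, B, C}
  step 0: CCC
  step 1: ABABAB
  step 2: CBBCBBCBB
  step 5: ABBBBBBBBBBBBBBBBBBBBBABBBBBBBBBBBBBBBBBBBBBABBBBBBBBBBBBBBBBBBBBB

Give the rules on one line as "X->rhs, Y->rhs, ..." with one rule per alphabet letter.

  step 1 ⇒ step 2: ABABAB ⇒ C·BB·C·BB·C·BB
    A ↦ C
    B ↦ BB
  step 0 ⇒ step 1: CCC ⇒ AB·AB·AB
    C ↦ AB

A->C, B->BB, C->AB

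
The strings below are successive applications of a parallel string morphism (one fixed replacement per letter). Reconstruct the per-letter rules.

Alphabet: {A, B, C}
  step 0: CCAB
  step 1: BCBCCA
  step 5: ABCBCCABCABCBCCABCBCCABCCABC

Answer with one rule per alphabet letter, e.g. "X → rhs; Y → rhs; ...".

A->C, B->A, C->BC

  step 0 ⇒ step 1: CCAB ⇒ BC·BC·C·A
    A ↦ C
    B ↦ A
    C ↦ BC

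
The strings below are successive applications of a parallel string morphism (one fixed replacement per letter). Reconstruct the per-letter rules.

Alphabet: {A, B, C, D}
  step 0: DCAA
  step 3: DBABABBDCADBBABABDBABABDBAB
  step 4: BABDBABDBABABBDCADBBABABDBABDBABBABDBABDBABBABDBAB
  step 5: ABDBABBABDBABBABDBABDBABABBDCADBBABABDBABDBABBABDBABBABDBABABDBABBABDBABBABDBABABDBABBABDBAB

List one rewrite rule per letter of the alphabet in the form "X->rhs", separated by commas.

A->DB, B->AB, C->DCA, D->B

  step 4 ⇒ step 5: BABDBABDBABABBDCADBBABABDBABDBABBABDBABDBABBABDBAB ⇒ AB·DB·AB·B·AB·DB·AB·B·AB·DB·AB·DB·AB·AB·B·DCA·DB·B·AB·AB·DB·AB·DB·AB·B·AB·DB·AB·B·AB·DB·AB·AB·DB·AB·B·AB·DB·AB·B·AB·DB·AB·AB·DB·AB·B·AB·DB·AB
    A ↦ DB
    B ↦ AB
    C ↦ DCA
    D ↦ B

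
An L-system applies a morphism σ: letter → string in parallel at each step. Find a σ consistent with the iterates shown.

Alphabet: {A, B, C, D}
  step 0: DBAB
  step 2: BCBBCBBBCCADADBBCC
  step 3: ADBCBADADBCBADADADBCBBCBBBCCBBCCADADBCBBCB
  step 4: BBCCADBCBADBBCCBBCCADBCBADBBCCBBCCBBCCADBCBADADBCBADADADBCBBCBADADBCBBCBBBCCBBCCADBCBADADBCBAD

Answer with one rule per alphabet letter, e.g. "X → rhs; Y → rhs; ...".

A->BB, B->AD, C->BCB, D->CC

  step 3 ⇒ step 4: ADBCBADADBCBADADADBCBBCBBBCCBBCCADADBCBBCB ⇒ BB·CC·AD·BCB·AD·BB·CC·BB·CC·AD·BCB·AD·BB·CC·BB·CC·BB·CC·AD·BCB·AD·AD·BCB·AD·AD·AD·BCB·BCB·AD·AD·BCB·BCB·BB·CC·BB·CC·AD·BCB·AD·AD·BCB·AD
    A ↦ BB
    B ↦ AD
    C ↦ BCB
    D ↦ CC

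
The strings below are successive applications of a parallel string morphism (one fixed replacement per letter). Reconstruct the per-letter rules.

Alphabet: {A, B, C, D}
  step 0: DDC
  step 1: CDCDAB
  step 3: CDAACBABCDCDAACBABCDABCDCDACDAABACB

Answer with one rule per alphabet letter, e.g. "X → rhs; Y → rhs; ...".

  step 0 ⇒ step 1: DDC ⇒ CD·CD·AB
    C ↦ AB
    D ↦ CD
    A ↦ CDA  (constrained at step 1)
    B ↦ ACB  (constrained at step 1)

A->CDA, B->ACB, C->AB, D->CD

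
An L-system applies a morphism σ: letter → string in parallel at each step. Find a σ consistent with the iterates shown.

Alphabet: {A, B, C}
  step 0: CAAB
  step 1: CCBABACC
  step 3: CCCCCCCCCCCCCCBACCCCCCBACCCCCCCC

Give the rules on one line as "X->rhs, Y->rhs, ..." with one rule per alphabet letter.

  step 0 ⇒ step 1: CAAB ⇒ CC·BA·BA·CC
    A ↦ BA
    B ↦ CC
    C ↦ CC

A->BA, B->CC, C->CC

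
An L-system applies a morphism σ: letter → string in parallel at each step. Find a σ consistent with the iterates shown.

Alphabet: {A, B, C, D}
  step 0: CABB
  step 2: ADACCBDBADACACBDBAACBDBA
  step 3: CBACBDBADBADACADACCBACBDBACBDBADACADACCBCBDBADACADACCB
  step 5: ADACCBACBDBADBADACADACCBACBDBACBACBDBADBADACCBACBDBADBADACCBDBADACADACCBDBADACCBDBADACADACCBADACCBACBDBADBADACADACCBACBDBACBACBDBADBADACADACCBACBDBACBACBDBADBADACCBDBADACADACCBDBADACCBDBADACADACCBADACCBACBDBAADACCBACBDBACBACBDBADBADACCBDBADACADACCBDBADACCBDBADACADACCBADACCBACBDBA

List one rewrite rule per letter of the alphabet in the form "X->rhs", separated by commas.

A->CB, B->DAC, C->DBA, D->A

  step 2 ⇒ step 3: ADACCBDBADACACBDBAACBDBA ⇒ CB·A·CB·DBA·DBA·DAC·A·DAC·CB·A·CB·DBA·CB·DBA·DAC·A·DAC·CB·CB·DBA·DAC·A·DAC·CB
    A ↦ CB
    B ↦ DAC
    C ↦ DBA
    D ↦ A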